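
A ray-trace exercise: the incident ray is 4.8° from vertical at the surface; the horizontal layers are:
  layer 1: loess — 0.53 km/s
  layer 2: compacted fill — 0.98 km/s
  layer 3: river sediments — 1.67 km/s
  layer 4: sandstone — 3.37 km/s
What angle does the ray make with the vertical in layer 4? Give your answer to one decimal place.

32.1°

Snell's law across each interface conserves sin θ / V, so sin θ_4 = V_4·sin θ₁/V₁.
sin θ_4 = 3.37 × sin 4.8° / 0.53 = 0.5321.
θ_4 = arcsin 0.5321 = 32.15°.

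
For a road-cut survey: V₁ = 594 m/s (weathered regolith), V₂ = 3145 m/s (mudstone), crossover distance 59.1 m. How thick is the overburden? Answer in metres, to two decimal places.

x_cross = 2h·√((V₂+V₁)/(V₂−V₁)) → h = x_cross / (2·√((V₂+V₁)/(V₂−V₁))).
√((V₂+V₁)/(V₂−V₁)) = √((3145+594)/(3145−594)) = 1.2107.
h = 59.1 / (2·1.2107) = 24.41 m.

24.41 m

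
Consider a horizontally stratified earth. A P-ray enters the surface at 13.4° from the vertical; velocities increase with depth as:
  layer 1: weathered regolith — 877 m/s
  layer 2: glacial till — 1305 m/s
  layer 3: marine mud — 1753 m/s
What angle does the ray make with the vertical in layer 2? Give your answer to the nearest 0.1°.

Snell's law across each interface conserves sin θ / V, so sin θ_2 = V_2·sin θ₁/V₁.
sin θ_2 = 1305 × sin 13.4° / 877 = 0.3448.
θ_2 = arcsin 0.3448 = 20.17°.

20.2°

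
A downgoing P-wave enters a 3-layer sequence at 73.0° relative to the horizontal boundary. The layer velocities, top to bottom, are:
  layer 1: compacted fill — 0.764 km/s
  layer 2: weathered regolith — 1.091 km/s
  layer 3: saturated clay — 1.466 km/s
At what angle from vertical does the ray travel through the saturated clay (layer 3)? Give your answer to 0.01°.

34.13°

From the normal: θ₁ = 90° − 73.0° = 17.0°.
Ray parameter p = sin 17.0° / 0.764 = 3.8269e-01 s/km.
sin θ_3 = p·V_3 = 3.8269e-01 × 1.466 = 0.5610.
θ_3 = 34.13° from the vertical.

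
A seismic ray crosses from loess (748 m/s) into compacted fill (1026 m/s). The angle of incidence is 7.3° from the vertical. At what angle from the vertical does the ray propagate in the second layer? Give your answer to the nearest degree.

10°

Snell's law: sin θ₂ = (V₂/V₁)·sin θ₁ = (1026/748)·sin 7.3° = 0.1743.
θ₂ = sin⁻¹(0.1743) = 10.04° (from vertical).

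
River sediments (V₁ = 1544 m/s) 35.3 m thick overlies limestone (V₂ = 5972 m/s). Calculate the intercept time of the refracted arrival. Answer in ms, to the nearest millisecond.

θ_c = arcsin(V₁/V₂) = arcsin(1544/5972) = 14.98°; cos θ_c = 0.9660.
tᵢ = 2h·cos θ_c / V₁ = 2·35.3·0.9660 / 1544 = 0.04417 s.

44 ms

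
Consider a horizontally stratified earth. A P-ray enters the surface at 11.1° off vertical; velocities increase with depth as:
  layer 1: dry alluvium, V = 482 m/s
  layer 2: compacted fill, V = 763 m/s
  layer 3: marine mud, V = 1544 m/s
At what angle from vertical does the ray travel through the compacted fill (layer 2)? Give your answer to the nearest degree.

Ray parameter p = sin 11.1° / 482 = 3.9942e-04 s/m.
sin θ_2 = p·V_2 = 3.9942e-04 × 763 = 0.3048.
θ_2 = 17.74° from the vertical.

18°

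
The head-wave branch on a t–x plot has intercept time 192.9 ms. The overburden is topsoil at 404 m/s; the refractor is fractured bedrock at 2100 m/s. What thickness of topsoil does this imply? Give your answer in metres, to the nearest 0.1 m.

39.7 m

θ_c = arcsin(404/2100) = 11.09°; cos θ_c = 0.9813.
tᵢ = 2h cos θ_c/V₁ ⇒ h = tᵢ·V₁/(2 cos θ_c) = 0.1929·404/(2·0.9813) = 39.71 m.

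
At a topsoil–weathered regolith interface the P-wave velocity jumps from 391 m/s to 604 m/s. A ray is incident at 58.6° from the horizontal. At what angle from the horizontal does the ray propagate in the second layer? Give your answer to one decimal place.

Convert to the normal: θ₁ = 90° − 58.6° = 31.4°.
sin θ₁/V₁ = sin θ₂/V₂ ⇒ sin θ₂ = 604·sin 31.4°/391 = 604·0.5210/391 = 0.8048.
θ₂ = arcsin 0.8048 = 53.59° from the normal.
From the interface: 90° − 53.59° = 36.41°.

36.4°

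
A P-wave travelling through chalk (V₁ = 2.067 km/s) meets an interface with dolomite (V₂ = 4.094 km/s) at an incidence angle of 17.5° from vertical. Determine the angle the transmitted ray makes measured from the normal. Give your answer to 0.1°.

36.6°

Snell's law: sin θ₂ = (V₂/V₁)·sin θ₁ = (4.094/2.067)·sin 17.5° = 0.5956.
θ₂ = arcsin 0.5956 = 36.55° from the normal.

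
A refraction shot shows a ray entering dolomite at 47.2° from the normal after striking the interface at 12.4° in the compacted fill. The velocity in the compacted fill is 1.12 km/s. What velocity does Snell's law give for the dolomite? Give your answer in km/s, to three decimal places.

3.827 km/s

sin 12.4° = 0.2147; sin 47.2° = 0.7337.
V₂ = V₁·(sin θ₂/sin θ₁) = 1.12·(0.7337/0.2147) = 3.827 km/s.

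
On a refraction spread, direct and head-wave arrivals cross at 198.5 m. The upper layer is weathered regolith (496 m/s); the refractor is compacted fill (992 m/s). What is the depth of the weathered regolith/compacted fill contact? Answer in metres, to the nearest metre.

x_cross = 2h·√((V₂+V₁)/(V₂−V₁)) → h = x_cross / (2·√((V₂+V₁)/(V₂−V₁))).
√((V₂+V₁)/(V₂−V₁)) = √((992+496)/(992−496)) = 1.7321.
h = 198.5 / (2·1.7321) = 57.30 m.

57 m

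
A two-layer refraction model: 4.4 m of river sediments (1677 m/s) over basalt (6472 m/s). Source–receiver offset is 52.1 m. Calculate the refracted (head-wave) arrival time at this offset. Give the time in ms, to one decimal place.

13.1 ms

θ_c = arcsin(V₁/V₂) = arcsin(1677/6472) = 15.02°, cos θ_c = 0.9658.
Intercept time tᵢ = 2h cos θ_c / V₁ = 2·4.4·0.9658/1677 = 0.00507 s.
t = x/V₂ + tᵢ = 52.1/6472 + 0.00507 = 0.01312 s.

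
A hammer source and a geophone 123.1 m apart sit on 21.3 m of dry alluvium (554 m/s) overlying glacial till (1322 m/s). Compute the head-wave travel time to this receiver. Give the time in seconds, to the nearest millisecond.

0.163 s

t = x/V₂ + 2h·√(V₂²−V₁²)/(V₁V₂).
√(V₂²−V₁²) = √(1322²−554²) = 1200.3 m/s; delay term = 2·21.3·1200.3/(554·1322) = 0.06982 s.
t = 123.1/1322 + 0.06982 = 0.16293 s.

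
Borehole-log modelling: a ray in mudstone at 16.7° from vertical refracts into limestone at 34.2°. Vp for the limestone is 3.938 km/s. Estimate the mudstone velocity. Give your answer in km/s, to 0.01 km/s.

sin 16.7° = 0.2874; sin 34.2° = 0.5621.
V₁ = V₂·(sin θ₁/sin θ₂) = 3.938·(0.2874/0.5621) = 2.01 km/s.

2.01 km/s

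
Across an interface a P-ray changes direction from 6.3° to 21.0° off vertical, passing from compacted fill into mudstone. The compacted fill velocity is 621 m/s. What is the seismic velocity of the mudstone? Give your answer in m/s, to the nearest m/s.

Snell's law: sin 6.3°/V₁ = sin 21.0°/V₂.
V₂ = V₁·sin 21.0°/sin 6.3° = 621 × 3.2658 = 2028.05 m/s.

2028 m/s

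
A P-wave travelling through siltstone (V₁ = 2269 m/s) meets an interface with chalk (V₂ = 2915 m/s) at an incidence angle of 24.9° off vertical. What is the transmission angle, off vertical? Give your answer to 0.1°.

32.7°

Snell's law: sin θ₂ = (V₂/V₁)·sin θ₁ = (2915/2269)·sin 24.9° = 0.5409.
θ₂ = sin⁻¹(0.5409) = 32.75° (from vertical).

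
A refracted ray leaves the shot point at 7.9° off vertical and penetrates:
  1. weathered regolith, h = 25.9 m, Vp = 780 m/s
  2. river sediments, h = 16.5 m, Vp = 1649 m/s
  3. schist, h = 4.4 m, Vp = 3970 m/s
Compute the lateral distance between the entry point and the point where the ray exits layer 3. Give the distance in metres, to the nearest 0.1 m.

p = sin θ₁/V₁ = sin 7.9°/780 = 1.7621e-04 s/m is conserved through the stack.
Layer 1: θ = 7.90°; offset = 25.9·tan 7.90° = 3.594 m.
Layer 2: sin θ = p·1649 = 0.2906 → θ = 16.89°; offset = 16.5·tan 16.89° = 5.011 m.
Layer 3: sin θ = p·3970 = 0.6996 → θ = 44.39°; offset = 4.4·tan 44.39° = 4.308 m.
Σ offsets = 12.912 m.

12.9 m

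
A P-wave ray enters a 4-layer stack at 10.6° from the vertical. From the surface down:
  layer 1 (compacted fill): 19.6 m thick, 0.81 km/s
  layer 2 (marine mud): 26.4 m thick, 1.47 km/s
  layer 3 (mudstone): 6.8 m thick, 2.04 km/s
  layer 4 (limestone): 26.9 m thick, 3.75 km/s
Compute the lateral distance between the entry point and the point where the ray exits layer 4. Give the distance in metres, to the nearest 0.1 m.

Apply Snell's law at each interface; in layer i the horizontal offset is hᵢ·tan θᵢ.
Layer 1: θ = 10.60°; offset = 19.6·tan 10.60° = 3.668 m.
Layer 2: sin θ = 1.47·sin 10.6°/0.81 = 0.3338, θ = 19.50°; offset = 26.4·tan 19.50° = 9.350 m.
Layer 3: sin θ = 2.04·sin 10.6°/0.81 = 0.4633, θ = 27.60°; offset = 6.8·tan 27.60° = 3.555 m.
Layer 4: sin θ = 3.75·sin 10.6°/0.81 = 0.8516, θ = 58.39°; offset = 26.9·tan 58.39° = 43.707 m.
Summing the layer offsets gives 60.279 m.

60.3 m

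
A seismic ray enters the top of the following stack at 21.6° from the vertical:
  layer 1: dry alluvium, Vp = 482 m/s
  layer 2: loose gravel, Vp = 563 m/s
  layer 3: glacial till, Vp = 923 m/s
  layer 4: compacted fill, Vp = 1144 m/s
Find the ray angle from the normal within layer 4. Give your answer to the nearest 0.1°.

60.9°

Snell's law across each interface conserves sin θ / V, so sin θ_4 = V_4·sin θ₁/V₁.
sin θ_4 = 1144 × sin 21.6° / 482 = 0.8737.
θ_4 = arcsin 0.8737 = 60.89°.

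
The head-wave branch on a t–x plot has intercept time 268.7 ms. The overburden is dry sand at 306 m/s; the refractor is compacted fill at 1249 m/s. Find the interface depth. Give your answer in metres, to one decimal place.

42.4 m

h = tᵢ·V₁·V₂ / (2·√(V₂²−V₁²)).
√(V₂²−V₁²) = √(1249² − 306²) = 1210.9 m/s.
h = 0.2687 s × 306 × 1249 / (2 × 1210.9) = 42.40 m.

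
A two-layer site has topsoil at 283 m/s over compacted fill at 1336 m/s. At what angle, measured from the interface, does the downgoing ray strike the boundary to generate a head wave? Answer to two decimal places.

77.77°

Critical incidence: sin θ_c = V₁/V₂ = 283/1336 = 0.2118.
θ_c = arcsin 0.2118 = 12.23°.
Measured from the interface: 90° − 12.23° = 77.77°.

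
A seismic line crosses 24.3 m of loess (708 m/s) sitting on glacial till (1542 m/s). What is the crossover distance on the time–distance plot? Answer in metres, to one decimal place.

θ_c = arcsin(708/1542) = 27.33°, so cos θ_c = 0.8884 and tᵢ = 2h cos θ_c/V₁ = 0.0610 s.
At crossover x/V₁ = x/V₂ + tᵢ ⇒ x = tᵢ/(1/V₁ − 1/V₂) = 0.06098/(1.4124e-03 − 6.4851e-04) = 79.83 m.

79.8 m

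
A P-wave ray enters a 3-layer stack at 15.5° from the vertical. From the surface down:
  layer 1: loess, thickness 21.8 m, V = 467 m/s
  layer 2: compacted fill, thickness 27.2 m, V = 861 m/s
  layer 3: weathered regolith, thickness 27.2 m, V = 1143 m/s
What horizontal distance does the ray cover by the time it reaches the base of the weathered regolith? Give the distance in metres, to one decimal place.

45.0 m

Apply Snell's law at each interface; in layer i the horizontal offset is hᵢ·tan θᵢ.
Layer 1: θ = 15.50°; offset = 21.8·tan 15.50° = 6.046 m.
Layer 2: sin θ = 861·sin 15.5°/467 = 0.4927, θ = 29.52°; offset = 27.2·tan 29.52° = 15.401 m.
Layer 3: sin θ = 1143·sin 15.5°/467 = 0.6541, θ = 40.85°; offset = 27.2·tan 40.85° = 23.520 m.
Σ offsets = 44.966 m.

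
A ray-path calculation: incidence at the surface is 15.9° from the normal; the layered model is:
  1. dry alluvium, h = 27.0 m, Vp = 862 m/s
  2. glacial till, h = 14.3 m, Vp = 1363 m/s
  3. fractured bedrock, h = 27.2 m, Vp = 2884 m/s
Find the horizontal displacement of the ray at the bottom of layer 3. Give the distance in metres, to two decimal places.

Ray parameter p = sin 15.9° / 862 m/s = 3.1782e-04 s/m.
Layer 1: θ = 15.90°; offset = 27.0·tan 15.90° = 7.6912 m.
Layer 2: sin θ = p·1363 = 0.4332 → θ = 25.67°; offset = 14.3·tan 25.67° = 6.8729 m.
Layer 3: sin θ = p·2884 = 0.9166 → θ = 66.43°; offset = 27.2·tan 66.43° = 62.3538 m.
Σ offsets = 76.9178 m.

76.92 m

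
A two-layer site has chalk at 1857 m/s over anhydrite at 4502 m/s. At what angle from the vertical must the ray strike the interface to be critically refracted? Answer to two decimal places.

24.36°

At critical incidence the refracted ray runs along the interface (θ₂ = 90°), so sin θ_c = V₁/V₂.
θ_c = arcsin(1857/4502) = arcsin 0.4125 = 24.36°.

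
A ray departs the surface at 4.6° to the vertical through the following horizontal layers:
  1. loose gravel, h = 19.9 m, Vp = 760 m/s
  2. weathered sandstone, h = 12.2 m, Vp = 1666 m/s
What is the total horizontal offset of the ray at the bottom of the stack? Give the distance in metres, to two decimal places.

3.78 m

Ray parameter p = sin 4.6° / 760 m/s = 1.0552e-04 s/m.
Layer 1: θ = 4.60°; offset = 19.9·tan 4.60° = 1.6011 m.
Layer 2: sin θ = p·1666 = 0.1758 → θ = 10.13°; offset = 12.2·tan 10.13° = 2.1787 m.
Summing the layer offsets gives 3.7799 m.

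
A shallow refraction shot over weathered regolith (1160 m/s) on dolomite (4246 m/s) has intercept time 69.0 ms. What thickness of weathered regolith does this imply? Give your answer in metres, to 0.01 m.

41.60 m

h = tᵢ·V₁·V₂ / (2·√(V₂²−V₁²)).
√(V₂²−V₁²) = √(4246² − 1160²) = 4084.5 m/s.
h = 0.069 s × 1160 × 4246 / (2 × 4084.5) = 41.60 m.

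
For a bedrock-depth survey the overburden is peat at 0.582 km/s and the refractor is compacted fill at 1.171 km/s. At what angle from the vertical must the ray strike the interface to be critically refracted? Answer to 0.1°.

29.8°

At critical incidence the refracted ray runs along the interface (θ₂ = 90°), so sin θ_c = V₁/V₂.
θ_c = arcsin(0.582/1.171) = arcsin 0.4970 = 29.80°.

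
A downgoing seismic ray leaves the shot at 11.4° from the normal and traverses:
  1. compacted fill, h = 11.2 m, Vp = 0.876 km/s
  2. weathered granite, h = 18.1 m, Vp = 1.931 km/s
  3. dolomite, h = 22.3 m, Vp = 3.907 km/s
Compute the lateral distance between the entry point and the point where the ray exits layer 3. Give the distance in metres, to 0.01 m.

52.66 m

Apply Snell's law at each interface; in layer i the horizontal offset is hᵢ·tan θᵢ.
Layer 1: θ = 11.40°; offset = 11.2·tan 11.40° = 2.2583 m.
Layer 2: sin θ = 1.931·sin 11.4°/0.876 = 0.4357, θ = 25.83°; offset = 18.1·tan 25.83° = 8.7616 m.
Layer 3: sin θ = 3.907·sin 11.4°/0.876 = 0.8816, θ = 61.83°; offset = 22.3·tan 61.83° = 41.6438 m.
Σ offsets = 52.6637 m.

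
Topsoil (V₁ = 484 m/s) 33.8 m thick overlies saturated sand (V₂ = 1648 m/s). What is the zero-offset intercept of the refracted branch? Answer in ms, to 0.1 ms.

tᵢ = 2h·√(V₂²−V₁²)/(V₁V₂).
√(V₂²−V₁²) = √(1648²−484²) = 1575.3 m/s.
tᵢ = 2·33.8·1575.3/(484·1648) = 0.13351 s.

133.5 ms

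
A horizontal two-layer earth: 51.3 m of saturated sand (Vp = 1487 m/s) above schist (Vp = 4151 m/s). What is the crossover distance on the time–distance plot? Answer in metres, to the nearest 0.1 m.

x_cross = 2h·√((V₂+V₁)/(V₂−V₁)).
(V₂+V₁)/(V₂−V₁) = (4151+1487)/(4151−1487) = 2.1164; √ = 1.4548.
x_cross = 2·51.3·1.4548 = 149.26 m.

149.3 m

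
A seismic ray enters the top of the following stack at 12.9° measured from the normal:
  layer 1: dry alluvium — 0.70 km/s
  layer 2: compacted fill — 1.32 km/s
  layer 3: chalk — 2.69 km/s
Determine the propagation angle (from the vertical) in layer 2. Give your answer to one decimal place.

Ray parameter p = sin 12.9° / 0.70 = 3.1893e-01 s/km.
sin θ_2 = p·V_2 = 3.1893e-01 × 1.32 = 0.4210.
θ_2 = 24.90° from the vertical.

24.9°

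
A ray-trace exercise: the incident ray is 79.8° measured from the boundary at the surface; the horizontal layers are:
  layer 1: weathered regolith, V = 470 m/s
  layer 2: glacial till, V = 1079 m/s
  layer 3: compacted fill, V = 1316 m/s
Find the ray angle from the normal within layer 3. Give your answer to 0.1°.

29.7°

From the normal: θ₁ = 90° − 79.8° = 10.2°.
Snell's law across each interface conserves sin θ / V, so sin θ_3 = V_3·sin θ₁/V₁.
sin θ_3 = 1316 × sin 10.2° / 470 = 0.4958.
θ_3 = 29.72° from the vertical.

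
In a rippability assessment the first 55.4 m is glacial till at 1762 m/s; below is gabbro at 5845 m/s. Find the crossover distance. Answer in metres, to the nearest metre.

151 m

θ_c = arcsin(1762/5845) = 17.54°, so cos θ_c = 0.9535 and tᵢ = 2h cos θ_c/V₁ = 0.0600 s.
At crossover x/V₁ = x/V₂ + tᵢ ⇒ x = tᵢ/(1/V₁ − 1/V₂) = 0.05996/(5.6754e-04 − 1.7109e-04) = 151.24 m.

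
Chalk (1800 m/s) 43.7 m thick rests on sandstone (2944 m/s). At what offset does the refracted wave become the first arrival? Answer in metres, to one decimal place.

178.0 m

x_cross = 2h·√((V₂+V₁)/(V₂−V₁)).
(V₂+V₁)/(V₂−V₁) = (2944+1800)/(2944−1800) = 4.1469; √ = 2.0364.
x_cross = 2·43.7·2.0364 = 177.98 m.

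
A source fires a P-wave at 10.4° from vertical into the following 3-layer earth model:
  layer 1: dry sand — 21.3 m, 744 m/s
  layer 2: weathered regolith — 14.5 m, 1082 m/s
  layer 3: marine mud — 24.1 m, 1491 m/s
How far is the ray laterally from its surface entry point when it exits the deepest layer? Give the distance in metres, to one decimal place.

17.2 m

Apply Snell's law at each interface; in layer i the horizontal offset is hᵢ·tan θᵢ.
Layer 1: θ = 10.40°; offset = 21.3·tan 10.40° = 3.909 m.
Layer 2: sin θ = 1082·sin 10.4°/744 = 0.2625, θ = 15.22°; offset = 14.5·tan 15.22° = 3.945 m.
Layer 3: sin θ = 1491·sin 10.4°/744 = 0.3618, θ = 21.21°; offset = 24.1·tan 21.21° = 9.352 m.
Σ offsets = 17.206 m.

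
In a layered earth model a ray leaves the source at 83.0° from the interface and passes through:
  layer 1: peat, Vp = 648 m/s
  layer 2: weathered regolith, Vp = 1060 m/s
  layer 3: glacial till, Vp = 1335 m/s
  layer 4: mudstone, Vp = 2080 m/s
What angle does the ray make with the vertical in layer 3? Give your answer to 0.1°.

14.5°

From the normal: θ₁ = 90° − 83.0° = 7.0°.
Snell's law across each interface conserves sin θ / V, so sin θ_3 = V_3·sin θ₁/V₁.
sin θ_3 = 1335 × sin 7.0° / 648 = 0.2511.
θ_3 = 14.54° from the vertical.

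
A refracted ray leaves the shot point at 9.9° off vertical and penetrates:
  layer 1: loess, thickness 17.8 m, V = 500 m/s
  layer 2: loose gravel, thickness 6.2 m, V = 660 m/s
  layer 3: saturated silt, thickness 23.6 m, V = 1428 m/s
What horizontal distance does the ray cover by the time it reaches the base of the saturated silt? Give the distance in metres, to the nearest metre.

p = sin θ₁/V₁ = sin 9.9°/500 = 3.4386e-04 s/m is conserved through the stack.
Layer 1: θ = 9.90°; offset = 17.8·tan 9.90° = 3.107 m.
Layer 2: sin θ = p·660 = 0.2269 → θ = 13.12°; offset = 6.2·tan 13.12° = 1.445 m.
Layer 3: sin θ = p·1428 = 0.4910 → θ = 29.41°; offset = 23.6·tan 29.41° = 13.302 m.
Σ offsets = 17.854 m.

18 m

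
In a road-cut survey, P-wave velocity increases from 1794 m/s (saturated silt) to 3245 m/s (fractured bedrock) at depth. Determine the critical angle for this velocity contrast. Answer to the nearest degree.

At critical incidence the refracted ray runs along the interface (θ₂ = 90°), so sin θ_c = V₁/V₂.
θ_c = arcsin(1794/3245) = arcsin 0.5529 = 33.56°.

34°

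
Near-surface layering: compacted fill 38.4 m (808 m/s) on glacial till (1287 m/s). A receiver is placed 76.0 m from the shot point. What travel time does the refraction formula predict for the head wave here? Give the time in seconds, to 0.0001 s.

0.1330 s

θ_c = arcsin(V₁/V₂) = arcsin(808/1287) = 38.89°, cos θ_c = 0.7784.
Intercept time tᵢ = 2h cos θ_c / V₁ = 2·38.4·0.7784/808 = 0.07398 s.
t = x/V₂ + tᵢ = 76.0/1287 + 0.07398 = 0.13303 s.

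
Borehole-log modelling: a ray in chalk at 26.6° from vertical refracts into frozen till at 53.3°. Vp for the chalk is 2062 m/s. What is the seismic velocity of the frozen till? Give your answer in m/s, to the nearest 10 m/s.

3690 m/s

sin 26.6° = 0.4478; sin 53.3° = 0.8018.
V₂ = V₁·(sin θ₂/sin θ₁) = 2062·(0.8018/0.4478) = 3692.30 m/s.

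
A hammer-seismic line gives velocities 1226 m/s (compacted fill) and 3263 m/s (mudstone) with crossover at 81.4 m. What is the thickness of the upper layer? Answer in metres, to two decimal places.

x_cross = 2h·√((V₂+V₁)/(V₂−V₁)) → h = x_cross / (2·√((V₂+V₁)/(V₂−V₁))).
√((V₂+V₁)/(V₂−V₁)) = √((3263+1226)/(3263−1226)) = 1.4845.
h = 81.4 / (2·1.4845) = 27.42 m.

27.42 m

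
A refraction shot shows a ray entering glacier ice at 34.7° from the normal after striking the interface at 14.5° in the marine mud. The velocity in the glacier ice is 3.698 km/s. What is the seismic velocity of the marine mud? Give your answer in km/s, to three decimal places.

1.626 km/s

Snell's law: sin 14.5°/V₁ = sin 34.7°/V₂.
V₁ = V₂·sin 14.5°/sin 34.7° = 3.698 × 0.4398 = 1.626 km/s.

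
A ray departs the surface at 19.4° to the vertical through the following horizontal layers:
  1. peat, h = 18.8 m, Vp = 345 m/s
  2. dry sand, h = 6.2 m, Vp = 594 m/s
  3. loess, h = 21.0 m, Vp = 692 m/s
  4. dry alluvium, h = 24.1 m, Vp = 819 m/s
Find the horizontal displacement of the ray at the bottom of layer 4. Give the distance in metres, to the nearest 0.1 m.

Apply Snell's law at each interface; in layer i the horizontal offset is hᵢ·tan θᵢ.
Layer 1: θ = 19.40°; offset = 18.8·tan 19.40° = 6.621 m.
Layer 2: sin θ = 594·sin 19.4°/345 = 0.5719, θ = 34.88°; offset = 6.2·tan 34.88° = 4.322 m.
Layer 3: sin θ = 692·sin 19.4°/345 = 0.6662, θ = 41.78°; offset = 21.0·tan 41.78° = 18.762 m.
Layer 4: sin θ = 819·sin 19.4°/345 = 0.7885, θ = 52.05°; offset = 24.1·tan 52.05° = 30.899 m.
Total horizontal offset = 60.604 m.

60.6 m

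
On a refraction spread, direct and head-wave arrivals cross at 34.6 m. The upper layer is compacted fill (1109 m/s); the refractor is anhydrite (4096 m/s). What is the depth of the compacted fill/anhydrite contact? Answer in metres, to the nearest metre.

13 m

h = (x_cross/2)·√((V₂−V₁)/(V₂+V₁)).
(V₂−V₁)/(V₂+V₁) = (4096−1109)/(4096+1109) = 0.5739; √ = 0.7575.
h = (34.6/2)·0.7575 = 13.11 m.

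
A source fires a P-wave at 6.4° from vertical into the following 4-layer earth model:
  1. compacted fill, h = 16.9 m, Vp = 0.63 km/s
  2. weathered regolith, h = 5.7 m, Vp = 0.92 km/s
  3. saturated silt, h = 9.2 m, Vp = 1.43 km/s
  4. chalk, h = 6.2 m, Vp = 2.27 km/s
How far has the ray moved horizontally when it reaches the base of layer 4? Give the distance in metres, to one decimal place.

Apply Snell's law at each interface; in layer i the horizontal offset is hᵢ·tan θᵢ.
Layer 1: θ = 6.40°; offset = 16.9·tan 6.40° = 1.896 m.
Layer 2: sin θ = 0.92·sin 6.4°/0.63 = 0.1628, θ = 9.37°; offset = 5.7·tan 9.37° = 0.940 m.
Layer 3: sin θ = 1.43·sin 6.4°/0.63 = 0.2530, θ = 14.66°; offset = 9.2·tan 14.66° = 2.406 m.
Layer 4: sin θ = 2.27·sin 6.4°/0.63 = 0.4016, θ = 23.68°; offset = 6.2·tan 23.68° = 2.719 m.
Summing the layer offsets gives 7.961 m.

8.0 m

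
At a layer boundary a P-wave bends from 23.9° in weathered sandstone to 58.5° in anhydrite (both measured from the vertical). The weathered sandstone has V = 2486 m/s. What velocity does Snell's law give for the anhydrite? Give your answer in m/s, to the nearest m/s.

5232 m/s

sin 23.9° = 0.4051; sin 58.5° = 0.8526.
V₂ = V₁·(sin θ₂/sin θ₁) = 2486·(0.8526/0.4051) = 5231.91 m/s.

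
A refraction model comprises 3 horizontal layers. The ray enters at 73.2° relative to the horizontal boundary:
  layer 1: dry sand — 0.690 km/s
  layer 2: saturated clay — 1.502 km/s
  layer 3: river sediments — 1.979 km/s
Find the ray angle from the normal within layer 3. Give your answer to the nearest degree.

56°

From the normal: θ₁ = 90° − 73.2° = 16.8°.
Snell's law across each interface conserves sin θ / V, so sin θ_3 = V_3·sin θ₁/V₁.
sin θ_3 = 1.979 × sin 16.8° / 0.690 = 0.8290.
θ_3 = arcsin 0.8290 = 55.99°.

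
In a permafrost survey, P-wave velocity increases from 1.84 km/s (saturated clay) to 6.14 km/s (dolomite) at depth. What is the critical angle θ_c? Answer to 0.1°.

17.4°

Critical incidence: sin θ_c = V₁/V₂ = 1.84/6.14 = 0.2997.
θ_c = arcsin 0.2997 = 17.44°.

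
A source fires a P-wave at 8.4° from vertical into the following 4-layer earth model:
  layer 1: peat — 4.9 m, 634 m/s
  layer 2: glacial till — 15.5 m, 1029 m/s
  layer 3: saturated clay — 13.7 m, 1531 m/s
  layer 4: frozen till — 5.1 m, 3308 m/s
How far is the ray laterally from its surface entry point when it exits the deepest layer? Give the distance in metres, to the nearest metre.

Ray parameter p = sin 8.4° / 634 m/s = 2.3041e-04 s/m.
Layer 1: θ = 8.40°; offset = 4.9·tan 8.40° = 0.724 m.
Layer 2: sin θ = p·1029 = 0.2371 → θ = 13.72°; offset = 15.5·tan 13.72° = 3.783 m.
Layer 3: sin θ = p·1531 = 0.3528 → θ = 20.66°; offset = 13.7·tan 20.66° = 5.165 m.
Layer 4: sin θ = p·3308 = 0.7622 → θ = 49.66°; offset = 5.1·tan 49.66° = 6.005 m.
Σ offsets = 15.676 m.

16 m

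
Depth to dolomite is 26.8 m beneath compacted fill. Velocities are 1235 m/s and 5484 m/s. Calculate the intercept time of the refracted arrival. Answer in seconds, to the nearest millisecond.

θ_c = arcsin(V₁/V₂) = arcsin(1235/5484) = 13.01°; cos θ_c = 0.9743.
tᵢ = 2h·cos θ_c / V₁ = 2·26.8·0.9743 / 1235 = 0.04229 s.

0.042 s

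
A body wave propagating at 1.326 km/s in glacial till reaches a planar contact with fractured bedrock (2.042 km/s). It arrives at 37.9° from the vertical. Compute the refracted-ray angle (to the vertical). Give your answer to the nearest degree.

71°

sin θ₁/V₁ = sin θ₂/V₂ ⇒ sin θ₂ = 2.042·sin 37.9°/1.326 = 2.042·0.6143/1.326 = 0.9460.
θ₂ = sin⁻¹(0.9460) = 71.08° (from vertical).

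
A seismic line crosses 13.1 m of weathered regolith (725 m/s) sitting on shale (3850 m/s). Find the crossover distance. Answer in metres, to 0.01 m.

x_cross = 2h·√((V₂+V₁)/(V₂−V₁)).
(V₂+V₁)/(V₂−V₁) = (3850+725)/(3850−725) = 1.4640; √ = 1.2100.
x_cross = 2·13.1·1.2100 = 31.70 m.

31.70 m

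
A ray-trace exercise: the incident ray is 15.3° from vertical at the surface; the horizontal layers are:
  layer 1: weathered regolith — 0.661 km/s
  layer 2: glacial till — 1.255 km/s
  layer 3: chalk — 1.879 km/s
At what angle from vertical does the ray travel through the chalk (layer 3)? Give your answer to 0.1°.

48.6°

Ray parameter p = sin 15.3° / 0.661 = 3.9920e-01 s/km.
sin θ_3 = p·V_3 = 3.9920e-01 × 1.879 = 0.7501.
θ_3 = 48.60° from the vertical.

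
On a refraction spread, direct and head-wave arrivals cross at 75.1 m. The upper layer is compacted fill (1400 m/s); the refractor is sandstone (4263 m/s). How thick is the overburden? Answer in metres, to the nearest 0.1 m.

26.7 m

x_cross = 2h·√((V₂+V₁)/(V₂−V₁)) → h = x_cross / (2·√((V₂+V₁)/(V₂−V₁))).
√((V₂+V₁)/(V₂−V₁)) = √((4263+1400)/(4263−1400)) = 1.4064.
h = 75.1 / (2·1.4064) = 26.70 m.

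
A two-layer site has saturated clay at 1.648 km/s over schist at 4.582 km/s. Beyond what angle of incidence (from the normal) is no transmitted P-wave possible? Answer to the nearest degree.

At critical incidence the refracted ray runs along the interface (θ₂ = 90°), so sin θ_c = V₁/V₂.
θ_c = arcsin(1.648/4.582) = arcsin 0.3597 = 21.08°.

21°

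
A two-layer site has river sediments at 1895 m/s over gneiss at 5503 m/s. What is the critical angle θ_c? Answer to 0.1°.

20.1°

At critical incidence the refracted ray runs along the interface (θ₂ = 90°), so sin θ_c = V₁/V₂.
θ_c = arcsin(1895/5503) = arcsin 0.3444 = 20.14°.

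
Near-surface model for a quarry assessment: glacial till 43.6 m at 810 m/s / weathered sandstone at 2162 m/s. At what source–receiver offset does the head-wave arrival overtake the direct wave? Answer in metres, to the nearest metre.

θ_c = arcsin(810/2162) = 22.00°, so cos θ_c = 0.9272 and tᵢ = 2h cos θ_c/V₁ = 0.0998 s.
At crossover x/V₁ = x/V₂ + tᵢ ⇒ x = tᵢ/(1/V₁ − 1/V₂) = 0.09981/(1.2346e-03 − 4.6253e-04) = 129.29 m.

129 m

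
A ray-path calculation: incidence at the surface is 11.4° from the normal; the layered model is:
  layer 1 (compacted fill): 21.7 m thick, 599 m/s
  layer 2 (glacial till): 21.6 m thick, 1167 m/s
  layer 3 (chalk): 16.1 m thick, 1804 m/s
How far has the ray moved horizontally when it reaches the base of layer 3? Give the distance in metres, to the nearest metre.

25 m

Apply Snell's law at each interface; in layer i the horizontal offset is hᵢ·tan θᵢ.
Layer 1: θ = 11.40°; offset = 21.7·tan 11.40° = 4.375 m.
Layer 2: sin θ = 1167·sin 11.4°/599 = 0.3851, θ = 22.65°; offset = 21.6·tan 22.65° = 9.013 m.
Layer 3: sin θ = 1804·sin 11.4°/599 = 0.5953, θ = 36.53°; offset = 16.1·tan 36.53° = 11.928 m.
Σ offsets = 25.316 m.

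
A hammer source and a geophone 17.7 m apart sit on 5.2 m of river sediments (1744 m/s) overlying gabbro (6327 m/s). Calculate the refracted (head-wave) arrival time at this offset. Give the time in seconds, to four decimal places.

θ_c = arcsin(V₁/V₂) = arcsin(1744/6327) = 16.00°, cos θ_c = 0.9613.
Intercept time tᵢ = 2h cos θ_c / V₁ = 2·5.2·0.9613/1744 = 0.00573 s.
t = x/V₂ + tᵢ = 17.7/6327 + 0.00573 = 0.00853 s.

0.0085 s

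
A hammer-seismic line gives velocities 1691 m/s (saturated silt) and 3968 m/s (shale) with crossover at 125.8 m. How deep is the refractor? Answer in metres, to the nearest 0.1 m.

x_cross = 2h·√((V₂+V₁)/(V₂−V₁)) → h = x_cross / (2·√((V₂+V₁)/(V₂−V₁))).
√((V₂+V₁)/(V₂−V₁)) = √((3968+1691)/(3968−1691)) = 1.5765.
h = 125.8 / (2·1.5765) = 39.90 m.

39.9 m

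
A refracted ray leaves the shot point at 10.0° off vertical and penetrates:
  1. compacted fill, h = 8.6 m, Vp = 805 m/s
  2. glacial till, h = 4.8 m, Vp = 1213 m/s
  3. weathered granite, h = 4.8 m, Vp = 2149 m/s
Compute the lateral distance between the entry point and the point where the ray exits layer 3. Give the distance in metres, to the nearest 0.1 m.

5.3 m

Ray parameter p = sin 10.0° / 805 m/s = 2.1571e-04 s/m.
Layer 1: θ = 10.00°; offset = 8.6·tan 10.00° = 1.516 m.
Layer 2: sin θ = p·1213 = 0.2617 → θ = 15.17°; offset = 4.8·tan 15.17° = 1.301 m.
Layer 3: sin θ = p·2149 = 0.4636 → θ = 27.62°; offset = 4.8·tan 27.62° = 2.511 m.
Total horizontal offset = 5.329 m.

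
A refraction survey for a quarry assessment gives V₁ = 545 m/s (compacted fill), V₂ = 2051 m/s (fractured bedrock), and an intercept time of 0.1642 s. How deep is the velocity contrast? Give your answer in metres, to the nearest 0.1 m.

46.4 m

h = tᵢ·V₁·V₂ / (2·√(V₂²−V₁²)).
√(V₂²−V₁²) = √(2051² − 545²) = 1977.3 m/s.
h = 0.1642 s × 545 × 2051 / (2 × 1977.3) = 46.41 m.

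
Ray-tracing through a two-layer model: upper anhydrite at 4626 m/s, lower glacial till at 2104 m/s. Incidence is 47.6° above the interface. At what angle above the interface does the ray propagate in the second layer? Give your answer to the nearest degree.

Angle from the normal: 90° − 47.6° = 42.4°.
Snell's law: sin θ₂ = (V₂/V₁)·sin θ₁ = (2104/4626)·sin 42.4° = 0.3067.
θ₂ = sin⁻¹(0.3067) = 17.86° (from vertical).
From the interface: 90° − 17.86° = 72.14°.

72°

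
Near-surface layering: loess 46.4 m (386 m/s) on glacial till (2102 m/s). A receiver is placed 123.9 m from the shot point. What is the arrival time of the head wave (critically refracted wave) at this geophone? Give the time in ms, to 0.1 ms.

t = x/V₂ + 2h·√(V₂²−V₁²)/(V₁V₂).
√(V₂²−V₁²) = √(2102²−386²) = 2066.3 m/s; delay term = 2·46.4·2066.3/(386·2102) = 0.23633 s.
t = 123.9/2102 + 0.23633 = 0.29527 s.

295.3 ms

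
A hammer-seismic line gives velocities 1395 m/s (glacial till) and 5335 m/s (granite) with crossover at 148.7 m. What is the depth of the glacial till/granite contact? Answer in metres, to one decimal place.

56.9 m

x_cross = 2h·√((V₂+V₁)/(V₂−V₁)) → h = x_cross / (2·√((V₂+V₁)/(V₂−V₁))).
√((V₂+V₁)/(V₂−V₁)) = √((5335+1395)/(5335−1395)) = 1.3070.
h = 148.7 / (2·1.3070) = 56.89 m.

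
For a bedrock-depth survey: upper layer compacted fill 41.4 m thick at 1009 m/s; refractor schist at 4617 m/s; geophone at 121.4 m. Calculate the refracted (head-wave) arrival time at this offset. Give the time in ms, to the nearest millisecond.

t = x/V₂ + 2h·√(V₂²−V₁²)/(V₁V₂).
√(V₂²−V₁²) = √(4617²−1009²) = 4505.4 m/s; delay term = 2·41.4·4505.4/(1009·4617) = 0.08008 s.
t = 121.4/4617 + 0.08008 = 0.10637 s.

106 ms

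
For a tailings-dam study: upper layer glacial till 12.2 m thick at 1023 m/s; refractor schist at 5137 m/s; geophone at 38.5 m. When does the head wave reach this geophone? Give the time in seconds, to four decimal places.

θ_c = arcsin(V₁/V₂) = arcsin(1023/5137) = 11.49°, cos θ_c = 0.9800.
Intercept time tᵢ = 2h cos θ_c / V₁ = 2·12.2·0.9800/1023 = 0.02337 s.
t = x/V₂ + tᵢ = 38.5/5137 + 0.02337 = 0.03087 s.

0.0309 s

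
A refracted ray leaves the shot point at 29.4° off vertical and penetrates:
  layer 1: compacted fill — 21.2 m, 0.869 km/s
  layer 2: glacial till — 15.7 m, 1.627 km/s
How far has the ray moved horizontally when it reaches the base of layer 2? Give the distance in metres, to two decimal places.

48.57 m

p = sin θ₁/V₁ = sin 29.4°/0.869 = 5.6491e-01 s/km is conserved through the stack.
Layer 1: θ = 29.40°; offset = 21.2·tan 29.40° = 11.9456 m.
Layer 2: sin θ = p·1.627 = 0.9191 → θ = 66.80°; offset = 15.7·tan 66.80° = 36.6225 m.
Σ offsets = 48.5681 m.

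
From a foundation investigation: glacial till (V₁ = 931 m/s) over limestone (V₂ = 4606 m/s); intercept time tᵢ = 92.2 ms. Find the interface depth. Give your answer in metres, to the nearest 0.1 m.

θ_c = arcsin(931/4606) = 11.66°; cos θ_c = 0.9794.
tᵢ = 2h cos θ_c/V₁ ⇒ h = tᵢ·V₁/(2 cos θ_c) = 0.0922·931/(2·0.9794) = 43.82 m.

43.8 m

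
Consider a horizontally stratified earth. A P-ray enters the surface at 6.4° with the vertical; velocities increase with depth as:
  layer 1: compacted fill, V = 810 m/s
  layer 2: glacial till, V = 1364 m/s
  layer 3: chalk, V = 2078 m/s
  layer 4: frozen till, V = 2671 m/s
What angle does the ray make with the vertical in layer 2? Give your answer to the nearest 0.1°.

10.8°

Snell's law across each interface conserves sin θ / V, so sin θ_2 = V_2·sin θ₁/V₁.
sin θ_2 = 1364 × sin 6.4° / 810 = 0.1877.
θ_2 = 10.82° from the vertical.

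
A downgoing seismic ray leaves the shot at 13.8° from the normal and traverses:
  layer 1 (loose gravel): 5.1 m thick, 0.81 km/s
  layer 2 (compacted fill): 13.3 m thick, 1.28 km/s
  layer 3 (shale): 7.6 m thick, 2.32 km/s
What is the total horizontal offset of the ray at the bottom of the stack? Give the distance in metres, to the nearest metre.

14 m

p = sin θ₁/V₁ = sin 13.8°/0.81 = 2.9449e-01 s/km is conserved through the stack.
Layer 1: θ = 13.80°; offset = 5.1·tan 13.80° = 1.253 m.
Layer 2: sin θ = p·1.28 = 0.3769 → θ = 22.14°; offset = 13.3·tan 22.14° = 5.413 m.
Layer 3: sin θ = p·2.32 = 0.6832 → θ = 43.09°; offset = 7.6·tan 43.09° = 7.111 m.
Total horizontal offset = 13.776 m.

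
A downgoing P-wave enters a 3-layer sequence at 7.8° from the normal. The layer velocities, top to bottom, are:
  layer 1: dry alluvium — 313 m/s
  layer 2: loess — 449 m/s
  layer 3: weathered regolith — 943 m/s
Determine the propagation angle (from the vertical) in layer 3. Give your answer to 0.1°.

Ray parameter p = sin 7.8° / 313 = 4.3360e-04 s/m.
sin θ_3 = p·V_3 = 4.3360e-04 × 943 = 0.4089.
θ_3 = arcsin 0.4089 = 24.13°.

24.1°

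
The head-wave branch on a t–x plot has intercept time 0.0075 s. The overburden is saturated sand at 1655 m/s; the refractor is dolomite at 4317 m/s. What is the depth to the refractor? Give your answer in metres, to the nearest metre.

7 m

h = tᵢ·V₁·V₂ / (2·√(V₂²−V₁²)).
√(V₂²−V₁²) = √(4317² − 1655²) = 3987.2 m/s.
h = 0.0075 s × 1655 × 4317 / (2 × 3987.2) = 6.72 m.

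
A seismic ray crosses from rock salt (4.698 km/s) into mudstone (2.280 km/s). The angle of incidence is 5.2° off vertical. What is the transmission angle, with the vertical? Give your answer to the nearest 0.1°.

sin θ₁/V₁ = sin θ₂/V₂ ⇒ sin θ₂ = 2.280·sin 5.2°/4.698 = 2.280·0.0906/4.698 = 0.0440.
θ₂ = arcsin 0.0440 = 2.52° from the normal.

2.5°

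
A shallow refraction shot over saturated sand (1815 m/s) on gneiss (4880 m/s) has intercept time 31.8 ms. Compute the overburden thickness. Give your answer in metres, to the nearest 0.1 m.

h = tᵢ·V₁·V₂ / (2·√(V₂²−V₁²)).
√(V₂²−V₁²) = √(4880² − 1815²) = 4529.9 m/s.
h = 0.0318 s × 1815 × 4880 / (2 × 4529.9) = 31.09 m.

31.1 m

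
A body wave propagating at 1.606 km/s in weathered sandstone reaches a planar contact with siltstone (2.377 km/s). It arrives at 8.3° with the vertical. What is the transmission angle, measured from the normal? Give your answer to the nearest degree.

12°

sin θ₁/V₁ = sin θ₂/V₂ ⇒ sin θ₂ = 2.377·sin 8.3°/1.606 = 2.377·0.1444/1.606 = 0.2137.
θ₂ = arcsin 0.2137 = 12.34° from the normal.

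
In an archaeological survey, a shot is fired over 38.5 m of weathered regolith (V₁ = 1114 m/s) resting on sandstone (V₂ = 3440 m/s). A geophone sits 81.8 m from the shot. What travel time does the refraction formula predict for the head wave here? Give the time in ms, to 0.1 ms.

θ_c = arcsin(V₁/V₂) = arcsin(1114/3440) = 18.90°, cos θ_c = 0.9461.
Intercept time tᵢ = 2h cos θ_c / V₁ = 2·38.5·0.9461/1114 = 0.06540 s.
t = x/V₂ + tᵢ = 81.8/3440 + 0.06540 = 0.08917 s.

89.2 ms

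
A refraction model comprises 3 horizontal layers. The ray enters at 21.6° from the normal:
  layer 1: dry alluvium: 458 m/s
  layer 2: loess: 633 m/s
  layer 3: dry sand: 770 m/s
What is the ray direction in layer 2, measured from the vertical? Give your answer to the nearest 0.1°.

30.6°

Ray parameter p = sin 21.6° / 458 = 8.0377e-04 s/m.
sin θ_2 = p·V_2 = 8.0377e-04 × 633 = 0.5088.
θ_2 = arcsin 0.5088 = 30.58°.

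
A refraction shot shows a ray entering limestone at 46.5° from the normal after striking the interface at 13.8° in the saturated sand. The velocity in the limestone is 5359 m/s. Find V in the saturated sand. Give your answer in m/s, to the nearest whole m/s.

1762 m/s

sin 13.8° = 0.2385; sin 46.5° = 0.7254.
V₁ = V₂·(sin θ₁/sin θ₂) = 5359·(0.2385/0.7254) = 1762.26 m/s.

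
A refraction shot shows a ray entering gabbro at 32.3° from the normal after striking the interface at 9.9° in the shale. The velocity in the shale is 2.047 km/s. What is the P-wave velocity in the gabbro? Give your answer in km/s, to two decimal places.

6.36 km/s

sin 9.9° = 0.1719; sin 32.3° = 0.5344.
V₂ = V₁·(sin θ₂/sin θ₁) = 2.047·(0.5344/0.1719) = 6.36 km/s.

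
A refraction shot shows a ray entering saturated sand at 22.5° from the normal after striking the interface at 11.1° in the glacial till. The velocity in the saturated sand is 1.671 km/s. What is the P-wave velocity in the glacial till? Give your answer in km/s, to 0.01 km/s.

sin 11.1° = 0.1925; sin 22.5° = 0.3827.
V₁ = V₂·(sin θ₁/sin θ₂) = 1.671·(0.1925/0.3827) = 0.84 km/s.

0.84 km/s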